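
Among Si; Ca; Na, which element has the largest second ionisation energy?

Consider each +1 ion: Si⁺ still has 3 valence electrons; Ca⁺ still has 1 valence electron; Na⁺ is the bare [Ne] core.
Pulling an electron out of a noble-gas core costs far more than removing a remaining valence electron, so Na sits at the high end of IE_2.
Valence configurations: Si⁺ [Ne]3s²3p¹, Ca⁺ [Ar]4s¹.
Approximate IE_2 values (kJ/mol): Si 1577, Ca 1145, Na 4562.
Overall IE_2 order: Ca < Si < Na.

Na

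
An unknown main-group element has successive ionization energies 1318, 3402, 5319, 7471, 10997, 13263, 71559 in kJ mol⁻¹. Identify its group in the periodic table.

Group 16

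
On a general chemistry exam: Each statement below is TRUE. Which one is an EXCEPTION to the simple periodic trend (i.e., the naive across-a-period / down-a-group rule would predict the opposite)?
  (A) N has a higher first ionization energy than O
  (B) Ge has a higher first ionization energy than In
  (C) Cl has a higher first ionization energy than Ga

(A)

The general trend: first ionization energy increases across a period and decreases down a group.
(A) N (period 2, group 15) vs O (period 2, group 16): the stated order contradicts the simple trend.
(B) Ge (period 4, group 14) vs In (period 5, group 13): the stated order agrees with the simple trend.
(C) Cl (period 3, group 17) vs Ga (period 4, group 13): the stated order agrees with the simple trend.
The exception is (A): pairing an electron in O's 2p⁴ costs repulsion energy, so O ionizes more easily than half-filled N (2p³).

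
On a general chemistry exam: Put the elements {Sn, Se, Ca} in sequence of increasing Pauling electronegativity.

Ca is in period 4, group 2; Se is in period 4, group 16; Sn is in period 5, group 14.
Smaller atoms with higher effective nuclear charge are more electronegative.
These span different periods and groups, so the two trends combine.
Sn > Ca: the two effects oppose for this pair; the across-period effect wins (1.96 vs 1.00).
Se > Sn: relative to Sn, both the across-period and down-group shifts push Se's electronegativity up.
Tabulated electronegativity (Pauling): Ca 1.00, Se 2.55, Sn 1.96.
So from lowest to highest: Ca < Sn < Se.

Ca < Sn < Se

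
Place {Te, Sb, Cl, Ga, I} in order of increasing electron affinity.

Ga < Sb < Te < I < Cl

Cl is in period 3, group 17; Ga is in period 4, group 13; Sb is in period 5, group 15; Te is in period 5, group 16; I is in period 5, group 17.
Atoms with high Z_eff and room in the valence shell (especially the halogens) have the most exothermic electron affinities.
Here both period and group differ, so the two effects have to be weighed against each other.
Sb > Ga: the two effects oppose for this pair; the across-period effect wins (103 vs 29 kJ/mol).
Te > Sb: both are in period 5; the period trend gives Te the larger value.
I > Te: both are in period 5; the period trend gives I the larger value.
Cl > I: they share group 17; the group trend gives Cl the larger value.
For reference (kJ/mol): Cl 349, Ga 29, Sb 103, Te 190, I 295.
So from lowest to highest: Ga < Sb < Te < I < Cl.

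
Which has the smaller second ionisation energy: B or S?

S

The second ionization energy removes an electron from the +1 ion. For each element: B⁺ still has 2 valence electrons; S⁺ still has 5 valence electrons.
All are still removing valence electrons, so compare the +1 ions as you would atoms: IE_2 generally rises across a period (higher Z_eff) and falls down a group (larger shell), subject to the usual subshell exceptions.
Valence configurations: B⁺ [He]2s², S⁺ [Ne]3s²3p³.
Tabulated IE_2 (kJ/mol): B 2427, S 2252.
Hence IE_2: S < B.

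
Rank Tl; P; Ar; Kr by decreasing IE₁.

Ar > Kr > P > Tl

P is in period 3, group 15; Ar is in period 3, group 18; Kr is in period 4, group 18; Tl is in period 6, group 13.
IE₁ increases left→right with effective nuclear charge and decreases top→bottom as the valence shell moves farther out.
Neither a single period nor a single group — weigh both effects.
P > Tl: both effects reinforce here, so P is clearly the higher of the two.
Kr > P: period and group pull opposite ways; the across-period shift dominates (1351 vs 1012 kJ/mol).
Ar > Kr: they share group 18; the group trend gives Ar the larger value.
Approximate values (kJ/mol): P 1012, Ar 1521, Kr 1351, Tl 589.
So from highest to lowest: Ar > Kr > P > Tl.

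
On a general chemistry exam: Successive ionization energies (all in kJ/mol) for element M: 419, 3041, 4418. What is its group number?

Look for the largest jump between consecutive ionization energies: IE2/IE1 ≈ 7.3, far larger than any earlier ratio.
That jump marks the point where a core electron is being removed. So the atom has 1 valence electron.
A main-group element with 1 valence electron is in group 1.

Group 1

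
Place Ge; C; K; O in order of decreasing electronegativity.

C is in period 2, group 14; O is in period 2, group 16; K is in period 4, group 1; Ge is in period 4, group 14.
Atoms toward the upper right of the periodic table pull bonding electrons most strongly.
These span different periods and groups, so the two trends combine.
Ge > K: Ge lies to the right of K in period 4, so the across-period effect alone puts Ge higher.
C > Ge: C sits above Ge in group 14, so the down-group effect alone puts C higher.
O > C: O lies to the right of C in period 2, so the across-period effect alone puts O higher.
For reference (Pauling): C 2.55, O 3.44, K 0.82, Ge 2.01.
So from highest to lowest: O > C > Ge > K.

O, C, Ge, K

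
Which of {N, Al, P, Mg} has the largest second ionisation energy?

N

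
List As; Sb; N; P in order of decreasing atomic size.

Atomic radius shrinks across a period as nuclear charge pulls the same shell inward, and grows down a group as new shells are added.
All are in group 15, so atomic radius increases down the group.
So from largest to smallest: Sb > As > P > N.

Sb > As > P > N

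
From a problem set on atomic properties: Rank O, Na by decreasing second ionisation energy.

The second ionization energy removes an electron from the +1 ion. For each element: O⁺ still has 5 valence electrons; Na⁺ is the bare [Ne] core.
Core electrons are held far more tightly than valence electrons, so Na tops the IE_2 order.
Approximate IE_2 values (kJ/mol): O 3388, Na 4562.
Hence IE_2: O < Na.

Na > O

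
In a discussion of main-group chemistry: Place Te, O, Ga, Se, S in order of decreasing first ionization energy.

O > S > Se > Te > Ga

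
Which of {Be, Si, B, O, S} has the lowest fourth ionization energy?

Si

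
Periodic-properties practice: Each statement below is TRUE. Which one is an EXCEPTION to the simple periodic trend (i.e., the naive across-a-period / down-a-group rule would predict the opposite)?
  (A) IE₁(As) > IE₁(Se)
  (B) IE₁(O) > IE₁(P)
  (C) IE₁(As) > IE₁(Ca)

The general trend: first ionisation energy increases across a period and decreases down a group.
(A) As (period 4, group 15) vs Se (period 4, group 16): the stated order contradicts the simple trend.
(B) O (period 2, group 16) vs P (period 3, group 15): the stated order agrees with the simple trend.
(C) As (period 4, group 15) vs Ca (period 4, group 2): the stated order agrees with the simple trend.
The exception is (A): Se (4p⁴) ionizes more easily than half-filled As (4p³).

(A)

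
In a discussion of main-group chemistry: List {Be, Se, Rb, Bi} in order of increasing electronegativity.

Rb, Be, Bi, Se

Be is in period 2, group 2; Se is in period 4, group 16; Rb is in period 5, group 1; Bi is in period 6, group 15.
Smaller atoms with higher effective nuclear charge are more electronegative.
Neither a single period nor a single group — weigh both effects.
Be > Rb: both effects reinforce here, so Be is clearly the higher of the two.
Bi > Be: period and group pull opposite ways; the across-period shift dominates (2.02 vs 1.57).
Se > Bi: both effects reinforce here, so Se is clearly the higher of the two.
Approximate values (Pauling): Be 1.57, Se 2.55, Rb 0.82, Bi 2.02.
So from lowest to highest: Rb < Be < Bi < Se.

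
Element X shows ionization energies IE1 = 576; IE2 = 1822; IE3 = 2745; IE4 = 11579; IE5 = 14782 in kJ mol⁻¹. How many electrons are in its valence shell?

3

Look for the largest jump between consecutive ionization energies: IE4/IE3 ≈ 4.2, far larger than any earlier ratio.
That jump marks the point where a core electron is being removed. So the atom has 3 valence electrons.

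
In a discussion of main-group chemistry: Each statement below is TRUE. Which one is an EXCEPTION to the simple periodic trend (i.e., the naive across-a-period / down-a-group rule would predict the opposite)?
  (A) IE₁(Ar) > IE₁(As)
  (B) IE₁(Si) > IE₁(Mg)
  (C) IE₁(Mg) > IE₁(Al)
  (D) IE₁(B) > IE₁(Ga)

(C)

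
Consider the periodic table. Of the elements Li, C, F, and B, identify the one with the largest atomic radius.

Li is in period 2, group 1; B is in period 2, group 13; C is in period 2, group 14; F is in period 2, group 17.
Moving right in a period, electrons are added to the same shell under a stronger nuclear pull, so atoms get smaller; moving down, a new shell is opened and atoms get larger.
All lie in period 2, so atomic radius increases right to left.
The largest atomic radius among these belongs to Li.

Li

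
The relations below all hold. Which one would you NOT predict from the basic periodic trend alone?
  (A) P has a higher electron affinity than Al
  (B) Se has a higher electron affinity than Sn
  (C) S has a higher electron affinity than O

The general trend: electron affinity increases across a period and decreases down a group.
(A) P (period 3, group 15) vs Al (period 3, group 13): the stated order agrees with the simple trend.
(B) Se (period 4, group 16) vs Sn (period 5, group 14): the stated order agrees with the simple trend.
(C) S (period 3, group 16) vs O (period 2, group 16): the stated order contradicts the simple trend.
The exception is (C): the compact 2p subshell of O repels the added electron more than S's larger 3p does.

(C)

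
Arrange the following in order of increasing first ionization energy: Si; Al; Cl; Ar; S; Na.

Na, Al, Si, S, Cl, Ar

IE₁ increases left→right with effective nuclear charge and decreases top→bottom as the valence shell moves farther out.
All lie in period 3, so first ionization energy increases left to right.
So from lowest to highest: Na < Al < Si < S < Cl < Ar.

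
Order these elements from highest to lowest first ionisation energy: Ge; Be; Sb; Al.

Be is in period 2, group 2; Al is in period 3, group 13; Ge is in period 4, group 14; Sb is in period 5, group 15.
Removing the outermost electron gets harder across a period and easier down a group.
These sit on a diagonal, where the across-period and down-group effects partly cancel.
Ge > Al: period and group pull opposite ways; the across-period shift dominates (762 vs 578 kJ/mol).
Sb > Ge: period and group pull opposite ways; the across-period shift dominates (831 vs 762 kJ/mol).
Be > Sb: the two effects oppose for this pair; the down-group effect wins (900 vs 831 kJ/mol).
For reference (kJ/mol): Be 900, Al 578, Ge 762, Sb 831.
So from highest to lowest: Be > Sb > Ge > Al.

Be, Sb, Ge, Al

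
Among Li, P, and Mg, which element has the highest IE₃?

Li

After 2 electrons have been removed, what remains? Li²⁺ is already 1 electron into the core; P²⁺ still has 3 valence electrons; Mg²⁺ is the bare [Ne] core.
Breaking into a closed-shell core is much more expensive than removing a leftover valence electron — Mg and Li have the largest IE_3 here.
Tabulated IE_3 (kJ/mol): Li 11815, P 2914, Mg 7733.
So the third ionization energies run P < Mg < Li.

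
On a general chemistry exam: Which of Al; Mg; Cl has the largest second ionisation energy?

The second ionization energy removes an electron from the +1 ion. For each element: Al⁺ still has 2 valence electrons; Mg⁺ still has 1 valence electron; Cl⁺ still has 6 valence electrons.
All are still removing valence electrons, so compare the +1 ions as you would atoms: IE_2 generally rises across a period (higher Z_eff) and falls down a group (larger shell), subject to the usual subshell exceptions.
Valence configurations: Al⁺ [Ne]3s², Mg⁺ [Ne]3s¹, Cl⁺ [Ne]3s²3p⁴.
Approximate IE_2 values (kJ/mol): Al 1817, Mg 1451, Cl 2298.
Putting it together, IE_2: Mg < Al < Cl.

Cl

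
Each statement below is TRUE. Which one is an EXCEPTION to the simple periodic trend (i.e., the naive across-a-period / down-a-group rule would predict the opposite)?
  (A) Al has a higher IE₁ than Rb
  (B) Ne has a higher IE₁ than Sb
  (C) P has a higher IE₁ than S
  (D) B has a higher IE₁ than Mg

The general trend: IE₁ increases across a period and decreases down a group.
(A) Al (period 3, group 13) vs Rb (period 5, group 1): the stated order agrees with the simple trend.
(B) Ne (period 2, group 18) vs Sb (period 5, group 15): the stated order agrees with the simple trend.
(C) P (period 3, group 15) vs S (period 3, group 16): the stated order contradicts the simple trend.
(D) B (period 2, group 13) vs Mg (period 3, group 2): the stated order agrees with the simple trend.
The exception is (C): S (3p⁴) ionizes more easily than half-filled P (3p³) because the paired 3p electron in S is pushed out by e⁻–e⁻ repulsion.

(C)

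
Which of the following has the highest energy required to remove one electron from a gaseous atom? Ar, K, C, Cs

C is in period 2, group 14; Ar is in period 3, group 18; K is in period 4, group 1; Cs is in period 6, group 1.
First ionization energy rises across a period (greater Z_eff holds electrons more tightly) and falls down a group (valence electrons are farther from the nucleus).
Here both period and group differ, so the two effects have to be weighed against each other.
K > Cs: they share group 1; the group trend gives K the larger value.
C > K: both effects reinforce here, so C is clearly the higher of the two.
Ar > C: the two effects oppose for this pair; the across-period effect wins (1521 vs 1086 kJ/mol).
For reference (kJ/mol): C 1086, Ar 1521, K 419, Cs 376.
The highest energy required to remove one electron from a gaseous atom among these belongs to Ar.

Ar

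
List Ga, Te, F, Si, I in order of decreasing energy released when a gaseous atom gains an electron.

Electron affinity generally becomes more exothermic across a period toward the halogens and less exothermic down a group.
Neither a single period nor a single group — weigh both effects.
Si > Ga: both effects reinforce here, so Si is clearly the higher of the two.
Te > Si: the two effects oppose for this pair; the across-period effect wins (190 vs 134 kJ/mol).
I > Te: both are in period 5; the period trend gives I the larger value.
F > I: they share group 17; the group trend gives F the larger value.
Approximate values (kJ/mol): F 328, Si 134, Ga 29, Te 190, I 295.
So from highest to lowest: F > I > Te > Si > Ga.

F, I, Te, Si, Ga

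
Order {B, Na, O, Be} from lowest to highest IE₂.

Be < B < O < Na

After 1 electron has been removed, what remains? B⁺ still has 2 valence electrons; Na⁺ is the bare [Ne] core; O⁺ still has 5 valence electrons; Be⁺ still has 1 valence electron.
Core electrons are held far more tightly than valence electrons, so Na tops the IE_2 order.
Valence configurations: B⁺ [He]2s², O⁺ [He]2s²2p³, Be⁺ [He]2s¹.
Approximate IE_2 values (kJ/mol): B 2427, Na 4562, O 3388, Be 1757.
Hence IE_2: Be < B < O < Na.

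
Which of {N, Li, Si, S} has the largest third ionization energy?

The third ionization energy removes an electron from the +2 ion. For each element: N²⁺ still has 3 valence electrons; Li²⁺ is already 1 electron into the core; Si²⁺ still has 2 valence electrons; S²⁺ still has 4 valence electrons.
Pulling an electron out of a noble-gas core costs far more than removing a remaining valence electron, so Li sits at the high end of IE_3.
Valence configurations: N²⁺ [He]2s²2p¹, Si²⁺ [Ne]3s², S²⁺ [Ne]3s²3p².
Tabulated IE_3 (kJ/mol): N 4578, Li 11815, Si 3232, S 3357.
Overall IE_3 order: Si < S < N < Li.

Li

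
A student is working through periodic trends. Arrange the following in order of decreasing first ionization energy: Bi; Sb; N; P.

N is in period 2, group 15; P is in period 3, group 15; Sb is in period 5, group 15; Bi is in period 6, group 15.
Across a period the outer electron is held more tightly (higher IE₁); down a group it sits in a higher shell, more shielded, and comes off more easily.
All are in group 15, so first ionization energy increases up the group.
So from highest to lowest: N > P > Sb > Bi.

N, P, Sb, Bi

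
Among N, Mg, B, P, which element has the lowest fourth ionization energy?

IE_4 is the cost of taking one more electron from the +3 cation: N³⁺ still has 2 valence electrons; Mg³⁺ is already 1 electron into the core; B³⁺ is the bare [He] core; P³⁺ still has 2 valence electrons.
Breaking into a closed-shell core is much more expensive than removing a leftover valence electron — Mg and B have the largest IE_4 here.
Valence configurations: N³⁺ [He]2s², P³⁺ [Ne]3s².
Tabulated IE_4 (kJ/mol): N 7475, Mg 10543, B 25026, P 4964.
Hence IE_4: P < N < Mg < B.

P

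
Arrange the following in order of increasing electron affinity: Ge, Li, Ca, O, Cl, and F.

Li is in period 2, group 1; O is in period 2, group 16; F is in period 2, group 17; Cl is in period 3, group 17; Ca is in period 4, group 2; Ge is in period 4, group 14.
Adding an electron releases more energy for atoms nearer the top right (short of the noble gases).
Here both period and group differ, so the two effects have to be weighed against each other.
Li > Ca: the two effects oppose for this pair; the down-group effect wins (60 vs 2 kJ/mol).
Ge > Li: the two effects oppose for this pair; the across-period effect wins (119 vs 60 kJ/mol).
O > Ge: both effects reinforce here, so O is clearly the higher of the two.
F > O: both are in period 2; the period trend gives F the larger value.
Cl > F: this pair runs against the simple trend — see the exception note.
Note the exception: Cl has a higher electron affinity than F, contrary to the simple trend — F's small 2p subshell makes the incoming electron feel strong e⁻–e⁻ repulsion, so Cl actually releases more energy on gaining an electron.
Tabulated electron affinity (kJ/mol): Li 60, O 141, F 328, Cl 349, Ca 2, Ge 119.
So from lowest to highest: Ca < Li < Ge < O < F < Cl.

Ca < Li < Ge < O < F < Cl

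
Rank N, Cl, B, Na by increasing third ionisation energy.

B < Cl < N < Na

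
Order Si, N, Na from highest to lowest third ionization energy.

Na > N > Si

Consider each +2 ion: Si²⁺ still has 2 valence electrons; N²⁺ still has 3 valence electrons; Na²⁺ is already 1 electron into the core.
Core electrons are held far more tightly than valence electrons, so Na tops the IE_3 order.
Valence configurations: Si²⁺ [Ne]3s², N²⁺ [He]2s²2p¹.
Tabulated IE_3 (kJ/mol): Si 3232, N 4578, Na 6910.
Overall IE_3 order: Si < N < Na.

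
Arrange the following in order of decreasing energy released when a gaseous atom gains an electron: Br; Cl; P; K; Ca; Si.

Cl > Br > Si > P > K > Ca

Si is in period 3, group 14; P is in period 3, group 15; Cl is in period 3, group 17; K is in period 4, group 1; Ca is in period 4, group 2; Br is in period 4, group 17.
EA tends to increase across a period and decrease down a group, though the pattern is less regular than for IE or radius.
These span different periods and groups, so the two trends combine.
K > Ca: this pair runs against the simple trend — see the exception note.
P > K: relative to K, both the across-period and down-group shifts push P's electron affinity up.
Si > P: this pair runs against the simple trend — see the exception note.
Br > Si: period and group pull opposite ways; the across-period shift dominates (325 vs 134 kJ/mol).
Cl > Br: they share group 17; the group trend gives Cl the larger value.
Note the exception: K has a higher electron affinity than Ca, contrary to the simple trend — adding an electron to Ca (ns²) has to open a new, higher-energy np subshell, which is unfavourable.
Note the exception: Si has a higher electron affinity than P, contrary to the simple trend — adding an electron to P's half-filled 3p³ is unfavourable, so Si (3p²) has the more exothermic EA.
For reference (kJ/mol): Si 134, P 72, Cl 349, K 48, Ca 2, Br 325.
So from highest to lowest: Cl > Br > Si > P > K > Ca.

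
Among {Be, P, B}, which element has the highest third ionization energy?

Consider each +2 ion: Be²⁺ is the bare [He] core; P²⁺ still has 3 valence electrons; B²⁺ still has 1 valence electron.
Core electrons are held far more tightly than valence electrons, so Be tops the IE_3 order.
Valence configurations: P²⁺ [Ne]3s²3p¹, B²⁺ [He]2s¹.
Approximate IE_3 values (kJ/mol): Be 14849, P 2914, B 3660.
So the third ionization energies run P < B < Be.

Be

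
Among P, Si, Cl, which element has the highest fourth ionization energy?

IE_4 is the cost of taking one more electron from the +3 cation: P³⁺ still has 2 valence electrons; Si³⁺ still has 1 valence electron; Cl³⁺ still has 4 valence electrons.
All are still removing valence electrons, so compare the +3 ions as you would atoms: IE_4 generally rises across a period (higher Z_eff) and falls down a group (larger shell), subject to the usual subshell exceptions.
Valence configurations: P³⁺ [Ne]3s², Si³⁺ [Ne]3s¹, Cl³⁺ [Ne]3s²3p².
The numbers (kJ/mol): P 4964, Si 4356, Cl 5159.
So the fourth ionization energies run Si < P < Cl.

Cl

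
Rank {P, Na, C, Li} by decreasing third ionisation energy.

Li > Na > C > P

Consider each +2 ion: P²⁺ still has 3 valence electrons; Na²⁺ is already 1 electron into the core; C²⁺ still has 2 valence electrons; Li²⁺ is already 1 electron into the core.
Core electrons are held far more tightly than valence electrons, so Na and Li top the IE_3 order.
Valence configurations: P²⁺ [Ne]3s²3p¹, C²⁺ [He]2s².
The numbers (kJ/mol): P 2914, Na 6910, C 4620, Li 11815.
Putting it together, IE_3: P < C < Na < Li.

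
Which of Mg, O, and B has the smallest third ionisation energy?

The third ionization energy removes an electron from the +2 ion. For each element: Mg²⁺ is the bare [Ne] core; O²⁺ still has 4 valence electrons; B²⁺ still has 1 valence electron.
Core electrons are held far more tightly than valence electrons, so Mg tops the IE_3 order.
Valence configurations: O²⁺ [He]2s²2p², B²⁺ [He]2s¹.
Tabulated IE_3 (kJ/mol): Mg 7733, O 5300, B 3660.
Putting it together, IE_3: B < O < Mg.

B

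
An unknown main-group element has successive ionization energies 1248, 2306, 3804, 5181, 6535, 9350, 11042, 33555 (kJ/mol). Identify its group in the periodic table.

Look for the largest jump between consecutive ionization energies: IE8/IE7 ≈ 3.0, far larger than any earlier ratio.
That jump marks the point where a core electron is being removed. So the atom has 7 valence electrons.
A main-group element with 7 valence electrons is in group 17.

Group 17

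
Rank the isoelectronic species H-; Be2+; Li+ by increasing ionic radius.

All of these have 2 electrons, so size is governed by nuclear charge alone: the more protons, the stronger the pull on the same electron cloud, and the smaller the ion.
Nuclear charges: Be2+ (Z=4), Li+ (Z=3), H- (Z=1).
Smallest to largest: Be2+ < Li+ < H-.

Be2+, Li+, H-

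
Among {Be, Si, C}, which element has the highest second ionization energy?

After 1 electron has been removed, what remains? Be⁺ still has 1 valence electron; Si⁺ still has 3 valence electrons; C⁺ still has 3 valence electrons.
All are still removing valence electrons, so compare the +1 ions as you would atoms: IE_2 generally rises across a period (higher Z_eff) and falls down a group (larger shell), subject to the usual subshell exceptions.
Valence configurations: Be⁺ [He]2s¹, Si⁺ [Ne]3s²3p¹, C⁺ [He]2s²2p¹.
Tabulated IE_2 (kJ/mol): Be 1757, Si 1577, C 2353.
Putting it together, IE_2: Si < Be < C.

C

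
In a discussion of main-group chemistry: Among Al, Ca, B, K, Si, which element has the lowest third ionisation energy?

IE_3 is the cost of taking one more electron from the +2 cation: Al²⁺ still has 1 valence electron; Ca²⁺ is the bare [Ar] core; B²⁺ still has 1 valence electron; K²⁺ is already 1 electron into the core; Si²⁺ still has 2 valence electrons.
Breaking into a closed-shell core is much more expensive than removing a leftover valence electron — K and Ca have the largest IE_3 here.
Valence configurations: Al²⁺ [Ne]3s¹, B²⁺ [He]2s¹, Si²⁺ [Ne]3s².
Approximate IE_3 values (kJ/mol): Al 2745, Ca 4912, B 3660, K 4420, Si 3232.
So the third ionization energies run Al < Si < B < K < Ca.

Al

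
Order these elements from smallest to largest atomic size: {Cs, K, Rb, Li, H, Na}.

H is in period 1, group 1; Li is in period 2, group 1; Na is in period 3, group 1; K is in period 4, group 1; Rb is in period 5, group 1; Cs is in period 6, group 1.
Radius decreases left→right (rising Z_eff, same n) and increases top→bottom (higher n).
All are in group 1, so atomic radius increases down the group.
So from smallest to largest: H < Li < Na < K < Rb < Cs.

H < Li < Na < K < Rb < Cs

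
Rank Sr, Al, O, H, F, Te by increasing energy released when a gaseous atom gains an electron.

Sr < Al < H < O < Te < F

Adding an electron releases more energy for atoms nearer the top right (short of the noble gases).
Here both period and group differ, so the two effects have to be weighed against each other.
Al > Sr: relative to Sr, both the across-period and down-group shifts push Al's electron affinity up.
H > Al: period and group pull opposite ways; the down-group shift dominates (73 vs 42 kJ/mol).
O > H: period and group pull opposite ways; the across-period shift dominates (141 vs 73 kJ/mol).
Te > O: this pair runs against the simple trend — see the exception note.
F > Te: both effects reinforce here, so F is clearly the higher of the two.
Note the exception: Te has a higher electron affinity than O, contrary to the simple trend — O's compact 2p subshell gives strong electron–electron repulsion on the added electron.
For reference (kJ/mol): H 73, O 141, F 328, Al 42, Sr 5, Te 190.
So from lowest to highest: Sr < Al < H < O < Te < F.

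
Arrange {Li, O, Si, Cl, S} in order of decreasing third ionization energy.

Li, O, Cl, S, Si

After 2 electrons have been removed, what remains? Li²⁺ is already 1 electron into the core; O²⁺ still has 4 valence electrons; Si²⁺ still has 2 valence electrons; Cl²⁺ still has 5 valence electrons; S²⁺ still has 4 valence electrons.
Breaking into a closed-shell core is much more expensive than removing a leftover valence electron — Li has the largest IE_3 here.
Valence configurations: O²⁺ [He]2s²2p², Si²⁺ [Ne]3s², Cl²⁺ [Ne]3s²3p³, S²⁺ [Ne]3s²3p².
The numbers (kJ/mol): Li 11815, O 5300, Si 3232, Cl 3822, S 3357.
Overall IE_3 order: Si < S < Cl < O < Li.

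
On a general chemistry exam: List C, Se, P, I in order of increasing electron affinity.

P, C, Se, I

Adding an electron releases more energy for atoms nearer the top right (short of the noble gases).
A diagonal step moves right (one effect) and down (the opposite effect) at once.
C > P: period and group pull opposite ways; the down-group shift dominates (122 vs 72 kJ/mol).
Se > C: period and group pull opposite ways; the across-period shift dominates (195 vs 122 kJ/mol).
I > Se: period and group pull opposite ways; the across-period shift dominates (295 vs 195 kJ/mol).
Approximate values (kJ/mol): C 122, P 72, Se 195, I 295.
So from lowest to highest: P < C < Se < I.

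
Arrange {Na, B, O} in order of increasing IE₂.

The second ionization energy removes an electron from the +1 ion. For each element: Na⁺ is the bare [Ne] core; B⁺ still has 2 valence electrons; O⁺ still has 5 valence electrons.
Breaking into a closed-shell core is much more expensive than removing a leftover valence electron — Na has the largest IE_2 here.
Valence configurations: B⁺ [He]2s², O⁺ [He]2s²2p³.
Tabulated IE_2 (kJ/mol): Na 4562, B 2427, O 3388.
Hence IE_2: B < O < Na.

B, O, Na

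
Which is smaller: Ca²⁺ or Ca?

Ca²⁺

Forming Ca²⁺ removes 2 electrons from Ca. Fewer electrons for the same nuclear charge means less shielding and a higher Z_eff on the remaining electrons, and for main-group metals the entire outer shell is lost.
A cation is smaller than its parent atom: Ca²⁺ < Ca.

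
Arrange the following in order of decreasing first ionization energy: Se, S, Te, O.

O, S, Se, Te

O is in period 2, group 16; S is in period 3, group 16; Se is in period 4, group 16; Te is in period 5, group 16.
Removing the outermost electron gets harder across a period and easier down a group.
All are in group 16, so first ionization energy increases up the group.
So from highest to lowest: O > S > Se > Te.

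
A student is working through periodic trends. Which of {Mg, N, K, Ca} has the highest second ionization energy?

After 1 electron has been removed, what remains? Mg⁺ still has 1 valence electron; N⁺ still has 4 valence electrons; K⁺ is the bare [Ar] core; Ca⁺ still has 1 valence electron.
Pulling an electron out of a noble-gas core costs far more than removing a remaining valence electron, so K sits at the high end of IE_2.
Valence configurations: Mg⁺ [Ne]3s¹, N⁺ [He]2s²2p², Ca⁺ [Ar]4s¹.
The numbers (kJ/mol): Mg 1451, N 2856, K 3052, Ca 1145.
So the second ionization energies run Ca < Mg < N < K.

K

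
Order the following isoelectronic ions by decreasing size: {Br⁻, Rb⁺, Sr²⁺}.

Br⁻ > Rb⁺ > Sr²⁺

All of these have 36 electrons, so size is governed by nuclear charge alone: the more protons, the stronger the pull on the same electron cloud, and the smaller the ion.
Nuclear charges: Sr²⁺ (Z=38), Rb⁺ (Z=37), Br⁻ (Z=35).
Largest to smallest: Br⁻ > Rb⁺ > Sr²⁺.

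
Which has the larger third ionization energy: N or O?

IE_3 is the cost of taking one more electron from the +2 cation: N²⁺ still has 3 valence electrons; O²⁺ still has 4 valence electrons.
All are still removing valence electrons, so compare the +2 ions as you would atoms: IE_3 generally rises across a period (higher Z_eff) and falls down a group (larger shell), subject to the usual subshell exceptions.
Valence configurations: N²⁺ [He]2s²2p¹, O²⁺ [He]2s²2p².
The numbers (kJ/mol): N 4578, O 5300.
Hence IE_3: N < O.

O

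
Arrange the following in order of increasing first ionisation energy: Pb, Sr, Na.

Na, Sr, Pb

IE₁ increases left→right with effective nuclear charge and decreases top→bottom as the valence shell moves farther out.
These span different periods and groups, so the two trends combine.
Sr > Na: period and group pull opposite ways; the across-period shift dominates (550 vs 496 kJ/mol).
Pb > Sr: period and group pull opposite ways; the across-period shift dominates (716 vs 550 kJ/mol).
Approximate values (kJ/mol): Na 496, Sr 550, Pb 716.
So from lowest to highest: Na < Sr < Pb.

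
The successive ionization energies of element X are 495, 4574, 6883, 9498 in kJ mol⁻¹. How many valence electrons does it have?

Look for the largest jump between consecutive ionization energies: IE2/IE1 ≈ 9.2, far larger than any earlier ratio.
That jump marks the point where a core electron is being removed. So the atom has 1 valence electron.

1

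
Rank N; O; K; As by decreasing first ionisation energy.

N > O > As > K

N is in period 2, group 15; O is in period 2, group 16; K is in period 4, group 1; As is in period 4, group 15.
Removing the outermost electron gets harder across a period and easier down a group.
Neither a single period nor a single group — weigh both effects.
As > K: As lies to the right of K in period 4, so the across-period effect alone puts As higher.
O > As: both effects reinforce here, so O is clearly the higher of the two.
N > O: this pair runs against the simple trend — see the exception note.
Note the exception: N has a higher first ionization energy than O, contrary to the simple trend — pairing an electron in O's 2p⁴ costs repulsion energy, so O ionizes more easily than half-filled N (2p³).
Approximate values (kJ/mol): N 1402, O 1314, K 419, As 947.
So from highest to lowest: N > O > As > K.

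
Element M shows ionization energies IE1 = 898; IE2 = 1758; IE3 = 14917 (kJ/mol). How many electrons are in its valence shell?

2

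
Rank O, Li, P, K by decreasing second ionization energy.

Li > O > K > P

After 1 electron has been removed, what remains? O⁺ still has 5 valence electrons; Li⁺ is the bare [He] core; P⁺ still has 4 valence electrons; K⁺ is the bare [Ar] core.
Usually core removal costs more than valence removal, but here the competition is close: a tightly held n=2 valence electron can cost more to remove than an n=3 core electron, so the actual values have to decide it.
Valence configurations: O⁺ [He]2s²2p³, P⁺ [Ne]3s²3p².
Tabulated IE_2 (kJ/mol): O 3388, Li 7298, P 1907, K 3052.
So the second ionization energies run P < K < O < Li.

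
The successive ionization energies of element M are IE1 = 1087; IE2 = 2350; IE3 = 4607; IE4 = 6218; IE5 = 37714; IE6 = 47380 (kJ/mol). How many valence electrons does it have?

Look for the largest jump between consecutive ionization energies: IE5/IE4 ≈ 6.1, far larger than any earlier ratio.
That jump marks the point where a core electron is being removed. So the atom has 4 valence electrons.

4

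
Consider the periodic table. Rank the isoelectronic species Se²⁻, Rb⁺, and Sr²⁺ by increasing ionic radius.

Sr²⁺ < Rb⁺ < Se²⁻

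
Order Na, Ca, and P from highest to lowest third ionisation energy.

Na > Ca > P

IE_3 is the cost of taking one more electron from the +2 cation: Na²⁺ is already 1 electron into the core; Ca²⁺ is the bare [Ar] core; P²⁺ still has 3 valence electrons.
Breaking into a closed-shell core is much more expensive than removing a leftover valence electron — Ca and Na have the largest IE_3 here.
The numbers (kJ/mol): Na 6910, Ca 4912, P 2914.
So the third ionization energies run P < Ca < Na.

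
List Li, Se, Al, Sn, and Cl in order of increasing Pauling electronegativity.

Li is in period 2, group 1; Al is in period 3, group 13; Cl is in period 3, group 17; Se is in period 4, group 16; Sn is in period 5, group 14.
EN rises left→right (higher Z_eff, smaller atoms) and falls top→bottom (larger, more shielded atoms).
Neither a single period nor a single group — weigh both effects.
Al > Li: period and group pull opposite ways; the across-period shift dominates (1.61 vs 0.98).
Sn > Al: the two effects oppose for this pair; the across-period effect wins (1.96 vs 1.61).
Se > Sn: relative to Sn, both the across-period and down-group shifts push Se's electronegativity up.
Cl > Se: relative to Se, both the across-period and down-group shifts push Cl's electronegativity up.
For reference (Pauling): Li 0.98, Al 1.61, Cl 3.16, Se 2.55, Sn 1.96.
So from lowest to highest: Li < Al < Sn < Se < Cl.

Li < Al < Sn < Se < Cl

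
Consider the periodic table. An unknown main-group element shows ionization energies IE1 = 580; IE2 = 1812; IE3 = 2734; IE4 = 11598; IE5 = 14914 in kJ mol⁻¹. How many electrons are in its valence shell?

3

Look for the largest jump between consecutive ionization energies: IE4/IE3 ≈ 4.2, far larger than any earlier ratio.
That jump marks the point where a core electron is being removed. So the atom has 3 valence electrons.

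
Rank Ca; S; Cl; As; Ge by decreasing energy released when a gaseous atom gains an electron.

S is in period 3, group 16; Cl is in period 3, group 17; Ca is in period 4, group 2; Ge is in period 4, group 14; As is in period 4, group 15.
EA tends to increase across a period and decrease down a group, though the pattern is less regular than for IE or radius.
Neither a single period nor a single group — weigh both effects.
As > Ca: both are in period 4; the period trend gives As the larger value.
Ge > As: this pair runs against the simple trend — see the exception note.
S > Ge: both effects reinforce here, so S is clearly the higher of the two.
Cl > S: both are in period 3; the period trend gives Cl the larger value.
Note the exception: Ge has a higher electron affinity than As, contrary to the simple trend — adding an electron to As's half-filled 4p³ is unfavourable, so Ge (4p²) has the more exothermic EA.
Tabulated electron affinity (kJ/mol): S 200, Cl 349, Ca 2, Ge 119, As 78.
So from highest to lowest: Cl > S > Ge > As > Ca.

Cl > S > Ge > As > Ca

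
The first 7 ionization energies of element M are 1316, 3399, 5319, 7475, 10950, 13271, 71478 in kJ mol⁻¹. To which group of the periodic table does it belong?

Look for the largest jump between consecutive ionization energies: IE7/IE6 ≈ 5.4, far larger than any earlier ratio.
That jump marks the point where a core electron is being removed. So the atom has 6 valence electrons.
A main-group element with 6 valence electrons is in group 16.

Group 16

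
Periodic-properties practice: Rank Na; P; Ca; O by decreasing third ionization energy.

After 2 electrons have been removed, what remains? Na²⁺ is already 1 electron into the core; P²⁺ still has 3 valence electrons; Ca²⁺ is the bare [Ar] core; O²⁺ still has 4 valence electrons.
Usually core removal costs more than valence removal, but here the competition is close: a tightly held n=2 valence electron can cost more to remove than an n=3 core electron, so the actual values have to decide it.
Valence configurations: P²⁺ [Ne]3s²3p¹, O²⁺ [He]2s²2p².
Approximate IE_3 values (kJ/mol): Na 6910, P 2914, Ca 4912, O 5300.
Hence IE_3: P < Ca < O < Na.

Na, O, Ca, P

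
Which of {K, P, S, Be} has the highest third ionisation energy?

Consider each +2 ion: K²⁺ is already 1 electron into the core; P²⁺ still has 3 valence electrons; S²⁺ still has 4 valence electrons; Be²⁺ is the bare [He] core.
Pulling an electron out of a noble-gas core costs far more than removing a remaining valence electron, so K and Be sit at the high end of IE_3.
Valence configurations: P²⁺ [Ne]3s²3p¹, S²⁺ [Ne]3s²3p².
Tabulated IE_3 (kJ/mol): K 4420, P 2914, S 3357, Be 14849.
Putting it together, IE_3: P < S < K < Be.

Be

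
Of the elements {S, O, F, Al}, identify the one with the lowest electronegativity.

O is in period 2, group 16; F is in period 2, group 17; Al is in period 3, group 13; S is in period 3, group 16.
Atoms toward the upper right of the periodic table pull bonding electrons most strongly.
These span different periods and groups, so the two trends combine.
S > Al: both are in period 3; the period trend gives S the larger value.
O > S: they share group 16; the group trend gives O the larger value.
F > O: both are in period 2; the period trend gives F the larger value.
For reference (Pauling): O 3.44, F 3.98, Al 1.61, S 2.58.
The lowest electronegativity among these belongs to Al.

Al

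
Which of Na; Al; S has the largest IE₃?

Na

The third ionization energy removes an electron from the +2 ion. For each element: Na²⁺ is already 1 electron into the core; Al²⁺ still has 1 valence electron; S²⁺ still has 4 valence electrons.
Core electrons are held far more tightly than valence electrons, so Na tops the IE_3 order.
Valence configurations: Al²⁺ [Ne]3s¹, S²⁺ [Ne]3s²3p².
Tabulated IE_3 (kJ/mol): Na 6910, Al 2745, S 3357.
Putting it together, IE_3: Al < S < Na.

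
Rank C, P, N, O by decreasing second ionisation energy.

Consider each +1 ion: C⁺ still has 3 valence electrons; P⁺ still has 4 valence electrons; N⁺ still has 4 valence electrons; O⁺ still has 5 valence electrons.
All are still removing valence electrons, so compare the +1 ions as you would atoms: IE_2 generally rises across a period (higher Z_eff) and falls down a group (larger shell), subject to the usual subshell exceptions.
Valence configurations: C⁺ [He]2s²2p¹, P⁺ [Ne]3s²3p², N⁺ [He]2s²2p², O⁺ [He]2s²2p³.
The numbers (kJ/mol): C 2353, P 1907, N 2856, O 3388.
Putting it together, IE_2: P < C < N < O.

O > N > C > P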